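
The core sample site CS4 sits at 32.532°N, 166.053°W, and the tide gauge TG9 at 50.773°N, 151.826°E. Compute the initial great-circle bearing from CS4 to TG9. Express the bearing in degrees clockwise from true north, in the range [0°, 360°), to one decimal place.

Δλ = -42.1210°
y = sin Δλ · cos φ₂ = -0.424146
x = cos φ₁ sin φ₂ − sin φ₁ cos φ₂ cos Δλ = 0.400848
θ = atan2(y, x) = -46.6176° → 313.3824° (mod 360°)

313.4°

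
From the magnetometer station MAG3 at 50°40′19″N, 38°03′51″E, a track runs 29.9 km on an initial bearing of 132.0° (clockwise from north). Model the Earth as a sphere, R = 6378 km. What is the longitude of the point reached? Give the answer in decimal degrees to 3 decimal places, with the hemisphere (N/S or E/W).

MAG3: φ = +50.67194°, λ = +38.06417°
δ = d/R = 29.9/6378 = 0.004688 rad
φ₂ = arcsin(sin φ₁ cos δ + cos φ₁ sin δ cos θ)
   = arcsin(0.77353·0.99999 + 0.63376·0.00469·-0.66913) = 50.49179°
λ₂ = λ₁ + atan2(sin θ sin δ cos φ₁, cos δ − sin φ₁ sin φ₂) = 38.37793°

38.378°E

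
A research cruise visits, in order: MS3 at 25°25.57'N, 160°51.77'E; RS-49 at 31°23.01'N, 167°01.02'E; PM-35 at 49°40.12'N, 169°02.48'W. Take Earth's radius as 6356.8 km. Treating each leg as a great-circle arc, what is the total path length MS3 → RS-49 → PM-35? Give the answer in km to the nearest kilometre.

3731 km

MS3: φ = +25.42617°, λ = +160.86283°
RS-49: φ = +31.38350°, λ = +167.01700°
PM-35: φ = +49.66867°, λ = -169.04133°
MS3→RS-49: c = 0.140428 rad, d = 892.67 km
RS-49→PM-35: c = 0.446492 rad, d = 2838.26 km
Total = 892.67 + 2838.26 = 3730.94 km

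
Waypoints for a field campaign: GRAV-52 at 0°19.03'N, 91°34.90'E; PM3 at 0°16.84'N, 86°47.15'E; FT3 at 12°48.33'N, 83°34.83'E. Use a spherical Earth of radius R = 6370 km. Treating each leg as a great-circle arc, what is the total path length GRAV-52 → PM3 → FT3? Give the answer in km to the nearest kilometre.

1970 km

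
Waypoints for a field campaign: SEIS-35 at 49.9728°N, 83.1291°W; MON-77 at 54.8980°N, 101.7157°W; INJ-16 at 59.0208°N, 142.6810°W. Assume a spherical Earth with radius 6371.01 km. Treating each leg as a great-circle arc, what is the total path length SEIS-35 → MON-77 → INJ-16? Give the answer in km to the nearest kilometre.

3853 km

SEIS-35→MON-77: c = 0.214804 rad, d = 1368.52 km
MON-77→INJ-16: c = 0.389952 rad, d = 2484.39 km
Total = 1368.52 + 2484.39 = 3852.90 km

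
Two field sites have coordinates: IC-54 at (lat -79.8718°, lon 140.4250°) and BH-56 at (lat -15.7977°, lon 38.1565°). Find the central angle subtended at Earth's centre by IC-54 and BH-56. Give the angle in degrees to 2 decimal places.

Δφ = 64.0741°,  Δλ = -102.2685°
a = sin²(Δφ/2) + cos φ₁ cos φ₂ sin²(Δλ/2) = 0.383978
c = 2·arcsin(√a) = 1.336618 rad = 76.5826°

76.58°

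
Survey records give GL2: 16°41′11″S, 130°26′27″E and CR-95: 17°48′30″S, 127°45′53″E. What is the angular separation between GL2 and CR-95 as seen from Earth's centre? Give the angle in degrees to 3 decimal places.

2.791°

GL2: φ = -16.68639°, λ = +130.44083°
CR-95: φ = -17.80833°, λ = +127.76472°
Δφ = -1.1219°,  Δλ = -2.6761°
a = sin²(Δφ/2) + cos φ₁ cos φ₂ sin²(Δλ/2) = 0.000593
c = 2·arcsin(√a) = 0.048714 rad = 2.7911°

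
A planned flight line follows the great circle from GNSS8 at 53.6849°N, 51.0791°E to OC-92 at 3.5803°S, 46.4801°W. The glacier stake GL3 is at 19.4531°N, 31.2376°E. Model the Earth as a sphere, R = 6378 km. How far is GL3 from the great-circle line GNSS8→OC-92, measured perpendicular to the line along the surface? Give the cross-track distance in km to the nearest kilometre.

3626 km

δ₁₃ = central angle GNSS8→GL3 = 0.654063 rad  (haversine)
θ₁₃ = bearing GNSS8→GL3 = 211.737°,  θ₁₂ = bearing GNSS8→OC-92 = 273.978°
dₓₜ = R·arcsin(sin δ₁₃ · sin(θ₁₃ − θ₁₂)) = 6378·arcsin(0.60842·sin(-62.241°)) = -3626.105 km
|dₓₜ| = 3626.105 km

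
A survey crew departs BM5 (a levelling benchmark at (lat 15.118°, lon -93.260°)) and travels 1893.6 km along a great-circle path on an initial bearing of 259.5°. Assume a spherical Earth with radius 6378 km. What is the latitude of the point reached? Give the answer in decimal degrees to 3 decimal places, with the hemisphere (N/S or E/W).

δ = d/R = 1893.6/6378 = 0.296896 rad
φ₂ = arcsin(sin φ₁ cos δ + cos φ₁ sin δ cos θ)
   = arcsin(0.26081·0.95625 + 0.96539·0.29255·-0.18224) = 11.41587°
λ₂ = λ₁ + atan2(sin θ sin δ cos φ₁, cos δ − sin φ₁ sin φ₂) = -110.32521°

11.416°N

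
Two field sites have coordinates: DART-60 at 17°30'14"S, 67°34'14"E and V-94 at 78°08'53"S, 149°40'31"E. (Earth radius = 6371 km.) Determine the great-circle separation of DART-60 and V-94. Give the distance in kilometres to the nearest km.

7924 km

DART-60: φ = -17.50389°, λ = +67.57056°
V-94: φ = -78.14806°, λ = +149.67528°
Δφ = -60.6442°,  Δλ = 82.1047°
a = sin²(Δφ/2) + cos φ₁ cos φ₂ sin²(Δλ/2) = 0.339368
c = 2·arcsin(√a) = 1.243732 rad = 71.2606°
d = R·c = 6371 × 1.243732 = 7923.8 km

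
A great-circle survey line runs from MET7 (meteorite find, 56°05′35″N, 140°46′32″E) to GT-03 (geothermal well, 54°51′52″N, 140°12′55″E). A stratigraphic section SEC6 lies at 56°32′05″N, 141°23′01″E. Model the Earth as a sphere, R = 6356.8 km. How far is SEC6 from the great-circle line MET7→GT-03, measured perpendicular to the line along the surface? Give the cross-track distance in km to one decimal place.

MET7: φ = +56.09306°, λ = +140.77556°
GT-03: φ = +54.86444°, λ = +140.21528°
SEC6: φ = +56.53472°, λ = +141.38361°
δ₁₃ = central angle MET7→SEC6 = 0.009699 rad  (haversine)
θ₁₃ = bearing MET7→SEC6 = 37.112°,  θ₁₂ = bearing MET7→GT-03 = 194.721°
dₓₜ = R·arcsin(sin δ₁₃ · sin(θ₁₃ − θ₁₂)) = 6356.8·arcsin(0.00970·sin(-157.609°)) = -23.485 km
|dₓₜ| = 23.485 km

23.5 km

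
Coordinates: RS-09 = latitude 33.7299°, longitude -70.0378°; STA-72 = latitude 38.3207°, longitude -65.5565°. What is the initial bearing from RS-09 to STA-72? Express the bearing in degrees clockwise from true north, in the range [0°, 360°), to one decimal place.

Δλ = 4.4813°
y = sin Δλ · cos φ₂ = 0.061300
x = cos φ₁ sin φ₂ − sin φ₁ cos φ₂ cos Δλ = 0.081371
θ = atan2(y, x) = 36.9923° → 36.9923° (mod 360°)

37.0°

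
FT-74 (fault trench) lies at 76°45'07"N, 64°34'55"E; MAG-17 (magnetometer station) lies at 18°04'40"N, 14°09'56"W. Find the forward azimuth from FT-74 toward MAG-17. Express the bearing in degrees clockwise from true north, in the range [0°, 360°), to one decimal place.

263.3°

FT-74: φ = +76.75194°, λ = +64.58194°
MAG-17: φ = +18.07778°, λ = -14.16556°
Δλ = -78.7475°
y = sin Δλ · cos φ₂ = -0.932362
x = cos φ₁ sin φ₂ − sin φ₁ cos φ₂ cos Δλ = -0.109451
θ = atan2(y, x) = -96.6954° → 263.3046° (mod 360°)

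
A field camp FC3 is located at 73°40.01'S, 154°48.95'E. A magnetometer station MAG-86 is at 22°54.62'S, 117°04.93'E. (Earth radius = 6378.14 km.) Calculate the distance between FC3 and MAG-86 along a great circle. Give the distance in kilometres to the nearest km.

FC3: φ = -73.66683°, λ = +154.81583°
MAG-86: φ = -22.91033°, λ = +117.08217°
Δφ = 50.7565°,  Δλ = -37.7337°
a = sin²(Δφ/2) + cos φ₁ cos φ₂ sin²(Δλ/2) = 0.210778
c = 2·arcsin(√a) = 0.953977 rad = 54.6589°
d = R·c = 6378.14 × 0.953977 = 6084.6 km

6085 km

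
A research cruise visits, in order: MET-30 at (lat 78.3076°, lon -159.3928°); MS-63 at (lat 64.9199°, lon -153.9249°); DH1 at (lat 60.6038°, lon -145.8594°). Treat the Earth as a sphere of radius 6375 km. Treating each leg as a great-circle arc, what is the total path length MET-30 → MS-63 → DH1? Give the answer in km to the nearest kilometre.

MET-30→MS-63: c = 0.235342 rad, d = 1500.30 km
MS-63→DH1: c = 0.098975 rad, d = 630.97 km
Total = 1500.30 + 630.97 = 2131.27 km

2131 km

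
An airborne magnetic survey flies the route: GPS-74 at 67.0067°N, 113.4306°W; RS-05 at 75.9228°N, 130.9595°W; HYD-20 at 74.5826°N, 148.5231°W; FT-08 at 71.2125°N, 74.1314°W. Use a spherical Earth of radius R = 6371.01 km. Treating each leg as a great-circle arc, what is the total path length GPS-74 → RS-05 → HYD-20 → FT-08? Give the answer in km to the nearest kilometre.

GPS-74→RS-05: c = 0.181885 rad, d = 1158.79 km
RS-05→HYD-20: c = 0.081114 rad, d = 516.78 km
HYD-20→FT-08: c = 0.360592 rad, d = 2297.33 km
Total = 1158.79 + 516.78 + 2297.33 = 3972.90 km

3973 km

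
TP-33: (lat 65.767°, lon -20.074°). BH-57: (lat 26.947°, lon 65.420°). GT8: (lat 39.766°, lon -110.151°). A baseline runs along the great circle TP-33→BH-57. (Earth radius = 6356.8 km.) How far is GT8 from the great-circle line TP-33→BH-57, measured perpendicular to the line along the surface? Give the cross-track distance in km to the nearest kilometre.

δ₁₃ = central angle TP-33→GT8 = 0.948545 rad  (haversine)
θ₁₃ = bearing TP-33→GT8 = 288.921°,  θ₁₂ = bearing TP-33→BH-57 = 82.174°
dₓₜ = R·arcsin(sin δ₁₃ · sin(θ₁₃ − θ₁₂)) = 6356.8·arcsin(0.81257·sin(206.747°)) = -2379.847 km
|dₓₜ| = 2379.847 km

2380 km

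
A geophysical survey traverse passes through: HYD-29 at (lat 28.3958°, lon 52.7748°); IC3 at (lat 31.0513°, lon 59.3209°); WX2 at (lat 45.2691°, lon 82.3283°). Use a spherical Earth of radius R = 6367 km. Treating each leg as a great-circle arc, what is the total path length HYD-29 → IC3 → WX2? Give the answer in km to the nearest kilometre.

3238 km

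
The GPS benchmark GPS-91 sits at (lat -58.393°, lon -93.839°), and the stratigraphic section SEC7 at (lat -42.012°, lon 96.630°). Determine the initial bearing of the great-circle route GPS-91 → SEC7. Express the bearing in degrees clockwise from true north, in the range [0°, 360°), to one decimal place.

187.9°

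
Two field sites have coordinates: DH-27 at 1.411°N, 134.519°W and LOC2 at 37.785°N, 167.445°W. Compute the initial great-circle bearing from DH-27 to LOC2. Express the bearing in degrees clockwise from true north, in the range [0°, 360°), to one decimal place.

Δλ = -32.9260°
y = sin Δλ · cos φ₂ = -0.429580
x = cos φ₁ sin φ₂ − sin φ₁ cos φ₂ cos Δλ = 0.596180
θ = atan2(y, x) = -35.7748° → 324.2252° (mod 360°)

324.2°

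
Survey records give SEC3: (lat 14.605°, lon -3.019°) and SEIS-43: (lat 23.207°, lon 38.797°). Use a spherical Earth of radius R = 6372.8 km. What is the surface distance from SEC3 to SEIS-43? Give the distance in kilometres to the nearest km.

Δφ = 8.6020°,  Δλ = 41.8160°
a = sin²(Δφ/2) + cos φ₁ cos φ₂ sin²(Δλ/2) = 0.118893
c = 2·arcsin(√a) = 0.704069 rad = 40.3402°
d = R·c = 6372.8 × 0.704069 = 4486.9 km

4487 km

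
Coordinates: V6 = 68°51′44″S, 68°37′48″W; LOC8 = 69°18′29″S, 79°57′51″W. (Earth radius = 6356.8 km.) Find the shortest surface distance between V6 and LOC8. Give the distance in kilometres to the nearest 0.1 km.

V6: φ = -68.86222°, λ = -68.63000°
LOC8: φ = -69.30806°, λ = -79.96417°
Δφ = -0.4458°,  Δλ = -11.3342°
a = sin²(Δφ/2) + cos φ₁ cos φ₂ sin²(Δλ/2) = 0.001258
c = 2·arcsin(√a) = 0.070941 rad = 4.0646°
d = R·c = 6356.8 × 0.070941 = 451.0 km

451.0 km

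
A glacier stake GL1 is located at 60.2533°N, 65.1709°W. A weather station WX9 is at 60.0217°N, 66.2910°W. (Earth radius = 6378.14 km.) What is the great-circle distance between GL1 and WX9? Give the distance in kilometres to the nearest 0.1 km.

67.2 km

Δφ = -0.2316°,  Δλ = -1.1201°
a = sin²(Δφ/2) + cos φ₁ cos φ₂ sin²(Δλ/2) = 0.000028
c = 2·arcsin(√a) = 0.010540 rad = 0.6039°
d = R·c = 6378.14 × 0.010540 = 67.2 km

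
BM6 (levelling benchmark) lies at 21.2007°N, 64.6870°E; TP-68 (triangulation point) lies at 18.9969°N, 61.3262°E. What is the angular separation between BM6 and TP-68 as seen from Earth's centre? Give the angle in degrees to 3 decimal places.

3.849°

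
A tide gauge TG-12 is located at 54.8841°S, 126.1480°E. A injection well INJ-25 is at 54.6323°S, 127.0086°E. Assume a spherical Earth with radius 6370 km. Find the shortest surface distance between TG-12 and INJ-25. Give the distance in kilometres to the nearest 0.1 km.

Δφ = 0.2518°,  Δλ = 0.8606°
a = sin²(Δφ/2) + cos φ₁ cos φ₂ sin²(Δλ/2) = 0.000024
c = 2·arcsin(√a) = 0.009718 rad = 0.5568°
d = R·c = 6370 × 0.009718 = 61.9 km

61.9 km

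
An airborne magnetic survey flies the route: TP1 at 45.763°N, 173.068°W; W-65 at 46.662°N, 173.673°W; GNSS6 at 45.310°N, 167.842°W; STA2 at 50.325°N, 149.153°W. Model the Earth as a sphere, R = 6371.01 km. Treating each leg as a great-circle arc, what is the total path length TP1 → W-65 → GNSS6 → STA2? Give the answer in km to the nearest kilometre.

2083 km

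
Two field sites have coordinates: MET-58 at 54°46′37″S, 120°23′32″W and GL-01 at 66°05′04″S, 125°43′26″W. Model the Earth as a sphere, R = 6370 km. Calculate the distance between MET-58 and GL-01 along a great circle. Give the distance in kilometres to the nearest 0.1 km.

1289.6 km

MET-58: φ = -54.77694°, λ = -120.39222°
GL-01: φ = -66.08444°, λ = -125.72389°
Δφ = -11.3075°,  Δλ = -5.3317°
a = sin²(Δφ/2) + cos φ₁ cos φ₂ sin²(Δλ/2) = 0.010211
c = 2·arcsin(√a) = 0.202447 rad = 11.5994°
d = R·c = 6370 × 0.202447 = 1289.6 km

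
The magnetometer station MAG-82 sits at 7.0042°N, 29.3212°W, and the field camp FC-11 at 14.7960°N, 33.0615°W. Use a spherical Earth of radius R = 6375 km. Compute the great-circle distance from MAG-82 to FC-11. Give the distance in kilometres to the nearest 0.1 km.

Δφ = 7.7918°,  Δλ = -3.7403°
a = sin²(Δφ/2) + cos φ₁ cos φ₂ sin²(Δλ/2) = 0.005638
c = 2·arcsin(√a) = 0.150320 rad = 8.6127°
d = R·c = 6375 × 0.150320 = 958.3 km

958.3 km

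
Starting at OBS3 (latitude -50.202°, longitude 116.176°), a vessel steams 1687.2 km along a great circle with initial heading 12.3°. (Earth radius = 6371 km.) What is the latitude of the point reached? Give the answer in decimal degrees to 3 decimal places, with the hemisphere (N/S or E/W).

δ = d/R = 1687.2/6371 = 0.264825 rad
φ₂ = arcsin(sin φ₁ cos δ + cos φ₁ sin δ cos θ)
   = arcsin(-0.76831·0.96514 + 0.64008·0.26174·0.97705) = -35.29817°
λ₂ = λ₁ + atan2(sin θ sin δ cos φ₁, cos δ − sin φ₁ sin φ₂) = 120.09342°

35.298°S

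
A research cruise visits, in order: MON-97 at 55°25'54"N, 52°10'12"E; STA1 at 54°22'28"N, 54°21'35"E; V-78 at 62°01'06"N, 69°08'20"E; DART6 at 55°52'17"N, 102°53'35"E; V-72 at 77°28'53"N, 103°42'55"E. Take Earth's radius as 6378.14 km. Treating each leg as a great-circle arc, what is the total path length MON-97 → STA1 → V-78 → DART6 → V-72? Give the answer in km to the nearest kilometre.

MON-97: φ = +55.43167°, λ = +52.17000°
STA1: φ = +54.37444°, λ = +54.35972°
V-78: φ = +62.01833°, λ = +69.13889°
DART6: φ = +55.87139°, λ = +102.89306°
V-72: φ = +77.48139°, λ = +103.71528°
MON-97→STA1: c = 0.028691 rad, d = 183.00 km
STA1→V-78: c = 0.189639 rad, d = 1209.55 km
V-78→DART6: c = 0.317957 rad, d = 2027.98 km
DART6→V-72: c = 0.377200 rad, d = 2405.83 km
Total = 183.00 + 1209.55 + 2027.98 + 2405.83 = 5826.35 km

5826 km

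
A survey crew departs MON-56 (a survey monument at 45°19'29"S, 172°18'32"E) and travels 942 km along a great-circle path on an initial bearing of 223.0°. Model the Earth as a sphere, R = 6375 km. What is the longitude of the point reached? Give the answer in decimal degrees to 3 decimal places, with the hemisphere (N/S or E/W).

163.093°E

MON-56: φ = -45.32472°, λ = +172.30889°
δ = d/R = 942/6375 = 0.147765 rad
φ₂ = arcsin(sin φ₁ cos δ + cos φ₁ sin δ cos θ)
   = arcsin(-0.71110·0.98910 + 0.70309·0.14723·-0.73135) = -51.17450°
λ₂ = λ₁ + atan2(sin θ sin δ cos φ₁, cos δ − sin φ₁ sin φ₂) = 163.09302°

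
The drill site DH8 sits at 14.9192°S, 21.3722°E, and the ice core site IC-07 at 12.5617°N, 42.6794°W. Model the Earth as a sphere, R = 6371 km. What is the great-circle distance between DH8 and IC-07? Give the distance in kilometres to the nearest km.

7684 km

Δφ = 27.4809°,  Δλ = -64.0516°
a = sin²(Δφ/2) + cos φ₁ cos φ₂ sin²(Δλ/2) = 0.321652
c = 2·arcsin(√a) = 1.206068 rad = 69.1026°
d = R·c = 6371 × 1.206068 = 7683.9 km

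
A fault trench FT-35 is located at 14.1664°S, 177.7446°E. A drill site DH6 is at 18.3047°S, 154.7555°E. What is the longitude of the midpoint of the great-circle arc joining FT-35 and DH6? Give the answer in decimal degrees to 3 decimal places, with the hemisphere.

Bx = cos φ₂ cos Δλ = 0.873998,  By = cos φ₂ sin Δλ = -0.370794
φₘ = atan2(sin φ₁ + sin φ₂, √((cos φ₁ + Bx)² + By²)) = -16.54979°
λₘ = λ₁ + atan2(By, cos φ₁ + Bx) = 166.37263°

166.373°E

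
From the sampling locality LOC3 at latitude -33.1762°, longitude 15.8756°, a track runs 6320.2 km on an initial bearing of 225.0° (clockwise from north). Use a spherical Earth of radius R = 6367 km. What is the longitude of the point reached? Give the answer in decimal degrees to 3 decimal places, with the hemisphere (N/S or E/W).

61.435°W

δ = d/R = 6320.2/6367 = 0.992650 rad
φ₂ = arcsin(sin φ₁ cos δ + cos φ₁ sin δ cos θ)
   = arcsin(-0.54722·0.54647 + 0.83699·0.83748·-0.70711) = -52.62625°
λ₂ = λ₁ + atan2(sin θ sin δ cos φ₁, cos δ − sin φ₁ sin φ₂) = -61.43497°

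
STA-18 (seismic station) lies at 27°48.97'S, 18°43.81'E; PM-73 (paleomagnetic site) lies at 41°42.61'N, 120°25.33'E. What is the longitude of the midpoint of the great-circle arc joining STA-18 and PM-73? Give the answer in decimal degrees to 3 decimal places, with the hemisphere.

63.647°E

STA-18: φ = -27.81617°, λ = +18.73017°
PM-73: φ = +41.71017°, λ = +120.42217°
Bx = cos φ₂ cos Δλ = -0.151283,  By = cos φ₂ sin Δλ = 0.731031
φₘ = atan2(sin φ₁ + sin φ₂, √((cos φ₁ + Bx)² + By²)) = 10.86534°
λₘ = λ₁ + atan2(By, cos φ₁ + Bx) = 63.64658°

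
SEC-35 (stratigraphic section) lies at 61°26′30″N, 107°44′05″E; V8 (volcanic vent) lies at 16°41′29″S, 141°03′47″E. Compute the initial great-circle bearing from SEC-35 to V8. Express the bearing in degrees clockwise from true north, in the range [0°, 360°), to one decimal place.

SEC-35: φ = +61.44167°, λ = +107.73472°
V8: φ = -16.69139°, λ = +141.06306°
Δλ = 33.3283°
y = sin Δλ · cos φ₂ = 0.526286
x = cos φ₁ sin φ₂ − sin φ₁ cos φ₂ cos Δλ = -0.840260
θ = atan2(y, x) = 147.9396° → 147.9396° (mod 360°)

147.9°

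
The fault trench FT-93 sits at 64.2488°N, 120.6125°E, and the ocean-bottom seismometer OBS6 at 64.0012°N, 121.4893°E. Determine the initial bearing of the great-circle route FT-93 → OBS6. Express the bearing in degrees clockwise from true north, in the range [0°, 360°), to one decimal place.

122.5°

Δλ = 0.8768°
y = sin Δλ · cos φ₂ = 0.006708
x = cos φ₁ sin φ₂ − sin φ₁ cos φ₂ cos Δλ = -0.004275
θ = atan2(y, x) = 122.5110° → 122.5110° (mod 360°)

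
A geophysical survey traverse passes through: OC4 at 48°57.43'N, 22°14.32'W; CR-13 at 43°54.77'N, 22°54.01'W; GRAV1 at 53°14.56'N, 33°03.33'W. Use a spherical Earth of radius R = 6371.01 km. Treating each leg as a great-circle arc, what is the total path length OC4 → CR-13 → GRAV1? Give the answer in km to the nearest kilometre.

1839 km

OC4: φ = +48.95717°, λ = -22.23867°
CR-13: φ = +43.91283°, λ = -22.90017°
GRAV1: φ = +53.24267°, λ = -33.05550°
OC4→CR-13: c = 0.088398 rad, d = 563.18 km
CR-13→GRAV1: c = 0.200247 rad, d = 1275.78 km
Total = 563.18 + 1275.78 = 1838.96 km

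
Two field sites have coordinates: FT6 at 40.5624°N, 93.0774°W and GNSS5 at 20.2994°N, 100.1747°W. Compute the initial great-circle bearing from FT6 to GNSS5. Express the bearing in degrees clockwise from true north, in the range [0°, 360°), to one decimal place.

Δλ = -7.0973°
y = sin Δλ · cos φ₂ = -0.115881
x = cos φ₁ sin φ₂ − sin φ₁ cos φ₂ cos Δλ = -0.341657
θ = atan2(y, x) = -161.2644° → 198.7356° (mod 360°)

198.7°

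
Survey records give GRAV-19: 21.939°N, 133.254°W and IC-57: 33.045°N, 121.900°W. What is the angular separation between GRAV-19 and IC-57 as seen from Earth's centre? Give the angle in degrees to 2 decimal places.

Δφ = 11.1060°,  Δλ = 11.3540°
a = sin²(Δφ/2) + cos φ₁ cos φ₂ sin²(Δλ/2) = 0.016972
c = 2·arcsin(√a) = 0.261297 rad = 14.9712°

14.97°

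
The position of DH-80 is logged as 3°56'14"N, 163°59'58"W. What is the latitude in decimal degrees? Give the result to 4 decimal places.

3.9372°N

3° + 56′/60 + 14″/3600 = 3 + 0.93333 + 0.00389 = 3.9372°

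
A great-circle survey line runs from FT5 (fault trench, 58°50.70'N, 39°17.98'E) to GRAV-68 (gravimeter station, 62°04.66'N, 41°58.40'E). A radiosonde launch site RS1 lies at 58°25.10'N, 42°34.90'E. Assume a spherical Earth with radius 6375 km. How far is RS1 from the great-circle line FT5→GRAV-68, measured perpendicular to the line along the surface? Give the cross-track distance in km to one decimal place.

FT5: φ = +58.84500°, λ = +39.29967°
GRAV-68: φ = +62.07767°, λ = +41.97333°
RS1: φ = +58.41833°, λ = +42.58167°
δ₁₃ = central angle FT5→RS1 = 0.030730 rad  (haversine)
θ₁₃ = bearing FT5→RS1 = 102.618°,  θ₁₂ = bearing FT5→GRAV-68 = 21.026°
dₓₜ = R·arcsin(sin δ₁₃ · sin(θ₁₃ − θ₁₂)) = 6375·arcsin(0.03072·sin(81.591°)) = 193.795 km
|dₓₜ| = 193.795 km

193.8 km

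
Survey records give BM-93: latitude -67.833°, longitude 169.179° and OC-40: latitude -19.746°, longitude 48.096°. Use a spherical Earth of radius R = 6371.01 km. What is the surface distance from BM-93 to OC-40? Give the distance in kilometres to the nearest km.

Δφ = 48.0870°,  Δλ = -121.0830°
a = sin²(Δφ/2) + cos φ₁ cos φ₂ sin²(Δλ/2) = 0.435231
c = 2·arcsin(√a) = 1.440893 rad = 82.5571°
d = R·c = 6371.01 × 1.440893 = 9179.9 km

9180 km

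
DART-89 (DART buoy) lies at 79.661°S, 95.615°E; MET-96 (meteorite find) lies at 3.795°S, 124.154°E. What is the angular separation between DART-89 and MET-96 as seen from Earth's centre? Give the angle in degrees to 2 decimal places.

Δφ = 75.8660°,  Δλ = 28.5390°
a = sin²(Δφ/2) + cos φ₁ cos φ₂ sin²(Δλ/2) = 0.388784
c = 2·arcsin(√a) = 1.346489 rad = 77.1481°

77.15°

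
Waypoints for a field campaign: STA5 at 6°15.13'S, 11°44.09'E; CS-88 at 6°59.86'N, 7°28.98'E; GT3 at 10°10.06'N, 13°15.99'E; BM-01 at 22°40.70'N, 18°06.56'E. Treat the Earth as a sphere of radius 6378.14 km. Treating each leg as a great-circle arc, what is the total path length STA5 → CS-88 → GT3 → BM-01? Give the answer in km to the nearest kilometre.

3762 km

STA5: φ = -6.25217°, λ = +11.73483°
CS-88: φ = +6.99767°, λ = +7.48300°
GT3: φ = +10.16767°, λ = +13.26650°
BM-01: φ = +22.67833°, λ = +18.10933°
STA5→CS-88: c = 0.242817 rad, d = 1548.72 km
CS-88→GT3: c = 0.114107 rad, d = 727.79 km
GT3→BM-01: c = 0.232847 rad, d = 1485.13 km
Total = 1548.72 + 727.79 + 1485.13 = 3761.64 km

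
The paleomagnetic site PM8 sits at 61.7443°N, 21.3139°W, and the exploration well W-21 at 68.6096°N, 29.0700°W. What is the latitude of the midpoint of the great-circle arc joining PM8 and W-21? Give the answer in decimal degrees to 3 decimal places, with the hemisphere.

Bx = cos φ₂ cos Δλ = 0.361384,  By = cos φ₂ sin Δλ = -0.049221
φₘ = atan2(sin φ₁ + sin φ₂, √((cos φ₁ + Bx)² + By²)) = 65.22612°
λₘ = λ₁ + atan2(By, cos φ₁ + Bx) = -24.68830°

65.226°N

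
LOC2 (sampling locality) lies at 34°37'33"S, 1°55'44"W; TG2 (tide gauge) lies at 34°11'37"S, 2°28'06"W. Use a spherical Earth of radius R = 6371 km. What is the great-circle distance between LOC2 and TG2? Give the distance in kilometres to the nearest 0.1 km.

69.0 km

LOC2: φ = -34.62583°, λ = -1.92889°
TG2: φ = -34.19361°, λ = -2.46833°
Δφ = 0.4322°,  Δλ = -0.5394°
a = sin²(Δφ/2) + cos φ₁ cos φ₂ sin²(Δλ/2) = 0.000029
c = 2·arcsin(√a) = 0.010828 rad = 0.6204°
d = R·c = 6371 × 0.010828 = 69.0 km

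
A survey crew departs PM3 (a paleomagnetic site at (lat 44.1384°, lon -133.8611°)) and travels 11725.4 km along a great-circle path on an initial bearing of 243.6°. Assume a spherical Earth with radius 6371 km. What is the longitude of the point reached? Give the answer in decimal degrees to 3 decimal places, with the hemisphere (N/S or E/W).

143.222°E

δ = d/R = 11725.4/6371 = 1.840433 rad
φ₂ = arcsin(sin φ₁ cos δ + cos φ₁ sin δ cos θ)
   = arcsin(0.69639·-0.26638 + 0.71766·0.96387·-0.44464) = -29.54279°
λ₂ = λ₁ + atan2(sin θ sin δ cos φ₁, cos δ − sin φ₁ sin φ₂) = 143.22232°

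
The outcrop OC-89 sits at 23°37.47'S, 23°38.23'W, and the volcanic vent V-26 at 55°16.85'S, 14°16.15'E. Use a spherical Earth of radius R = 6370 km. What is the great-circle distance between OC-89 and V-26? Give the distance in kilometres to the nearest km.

OC-89: φ = -23.62450°, λ = -23.63717°
V-26: φ = -55.28083°, λ = +14.26917°
Δφ = -31.6563°,  Δλ = 37.9063°
a = sin²(Δφ/2) + cos φ₁ cos φ₂ sin²(Δλ/2) = 0.129442
c = 2·arcsin(√a) = 0.736066 rad = 42.1735°
d = R·c = 6370 × 0.736066 = 4688.7 km

4689 km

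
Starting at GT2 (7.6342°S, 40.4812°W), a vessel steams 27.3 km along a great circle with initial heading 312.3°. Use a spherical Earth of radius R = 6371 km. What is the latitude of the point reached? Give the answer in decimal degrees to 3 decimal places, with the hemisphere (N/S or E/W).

7.469°S

δ = d/R = 27.3/6371 = 0.004285 rad
φ₂ = arcsin(sin φ₁ cos δ + cos φ₁ sin δ cos θ)
   = arcsin(-0.13285·0.99999 + 0.99114·0.00429·0.67301) = -7.46893°
λ₂ = λ₁ + atan2(sin θ sin δ cos φ₁, cos δ − sin φ₁ sin φ₂) = -40.66434°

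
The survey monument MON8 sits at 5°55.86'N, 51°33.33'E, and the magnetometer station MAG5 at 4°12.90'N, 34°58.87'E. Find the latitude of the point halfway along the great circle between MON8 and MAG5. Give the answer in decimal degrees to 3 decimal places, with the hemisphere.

5.126°N

MON8: φ = +5.93100°, λ = +51.55550°
MAG5: φ = +4.21500°, λ = +34.98117°
Bx = cos φ₂ cos Δλ = 0.955858,  By = cos φ₂ sin Δλ = -0.284487
φₘ = atan2(sin φ₁ + sin φ₂, √((cos φ₁ + Bx)² + By²)) = 5.12625°
λₘ = λ₁ + atan2(By, cos φ₁ + Bx) = 43.25724°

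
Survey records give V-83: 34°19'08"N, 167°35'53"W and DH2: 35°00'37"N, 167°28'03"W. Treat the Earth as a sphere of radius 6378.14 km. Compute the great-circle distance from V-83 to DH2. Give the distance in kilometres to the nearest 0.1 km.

77.9 km

V-83: φ = +34.31889°, λ = -167.59806°
DH2: φ = +35.01028°, λ = -167.46750°
Δφ = 0.6914°,  Δλ = 0.1306°
a = sin²(Δφ/2) + cos φ₁ cos φ₂ sin²(Δλ/2) = 0.000037
c = 2·arcsin(√a) = 0.012212 rad = 0.6997°
d = R·c = 6378.14 × 0.012212 = 77.9 km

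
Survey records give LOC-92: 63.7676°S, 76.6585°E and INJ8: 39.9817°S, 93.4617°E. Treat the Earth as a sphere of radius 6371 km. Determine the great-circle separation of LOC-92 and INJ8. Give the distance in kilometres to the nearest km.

2865 km

Δφ = 23.7859°,  Δλ = 16.8032°
a = sin²(Δφ/2) + cos φ₁ cos φ₂ sin²(Δλ/2) = 0.049701
c = 2·arcsin(√a) = 0.449653 rad = 25.7632°
d = R·c = 6371 × 0.449653 = 2864.7 km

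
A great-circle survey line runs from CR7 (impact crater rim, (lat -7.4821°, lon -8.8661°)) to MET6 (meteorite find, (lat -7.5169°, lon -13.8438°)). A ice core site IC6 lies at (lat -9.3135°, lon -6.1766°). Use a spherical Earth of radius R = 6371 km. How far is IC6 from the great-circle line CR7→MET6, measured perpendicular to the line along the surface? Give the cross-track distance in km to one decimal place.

δ₁₃ = central angle CR7→IC6 = 0.056373 rad  (haversine)
θ₁₃ = bearing CR7→IC6 = 124.731°,  θ₁₂ = bearing CR7→MET6 = 269.271°
dₓₜ = R·arcsin(sin δ₁₃ · sin(θ₁₃ − θ₁₂)) = 6371·arcsin(0.05634·sin(-144.540°)) = -208.282 km
|dₓₜ| = 208.282 km

208.3 km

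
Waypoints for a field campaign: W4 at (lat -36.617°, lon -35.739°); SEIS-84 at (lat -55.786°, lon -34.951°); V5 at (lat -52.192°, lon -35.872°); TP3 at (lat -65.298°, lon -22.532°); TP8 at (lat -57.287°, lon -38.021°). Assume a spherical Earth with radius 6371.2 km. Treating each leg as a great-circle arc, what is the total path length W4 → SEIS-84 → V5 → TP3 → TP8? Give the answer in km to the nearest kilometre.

W4→SEIS-84: c = 0.334692 rad, d = 2132.39 km
SEIS-84→V5: c = 0.063434 rad, d = 404.15 km
V5→TP3: c = 0.257459 rad, d = 1640.33 km
TP3→TP8: c = 0.189816 rad, d = 1209.35 km
Total = 2132.39 + 404.15 + 1640.33 + 1209.35 = 5386.22 km

5386 km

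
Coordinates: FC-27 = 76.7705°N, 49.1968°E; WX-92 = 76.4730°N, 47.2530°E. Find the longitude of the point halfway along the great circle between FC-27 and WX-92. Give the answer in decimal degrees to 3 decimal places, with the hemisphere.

Bx = cos φ₂ cos Δλ = 0.233769,  By = cos φ₂ sin Δλ = -0.007934
φₘ = atan2(sin φ₁ + sin φ₂, √((cos φ₁ + Bx)² + By²)) = 76.62361°
λₘ = λ₁ + atan2(By, cos φ₁ + Bx) = 48.21429°

48.214°E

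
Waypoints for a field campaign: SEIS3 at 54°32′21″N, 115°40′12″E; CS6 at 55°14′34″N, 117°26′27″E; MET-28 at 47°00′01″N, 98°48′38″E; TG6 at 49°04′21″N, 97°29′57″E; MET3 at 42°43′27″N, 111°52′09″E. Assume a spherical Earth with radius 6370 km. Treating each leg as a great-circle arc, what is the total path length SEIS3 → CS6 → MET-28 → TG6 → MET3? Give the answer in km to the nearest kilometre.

SEIS3: φ = +54.53917°, λ = +115.67000°
CS6: φ = +55.24278°, λ = +117.44083°
MET-28: φ = +47.00028°, λ = +98.81056°
TG6: φ = +49.07250°, λ = +97.49917°
MET3: φ = +42.72417°, λ = +111.86917°
SEIS3→CS6: c = 0.021604 rad, d = 137.62 km
CS6→MET-28: c = 0.248442 rad, d = 1582.58 km
MET-28→TG6: c = 0.039270 rad, d = 250.15 km
TG6→MET3: c = 0.206224 rad, d = 1313.65 km
Total = 137.62 + 1582.58 + 250.15 + 1313.65 = 3283.99 km

3284 km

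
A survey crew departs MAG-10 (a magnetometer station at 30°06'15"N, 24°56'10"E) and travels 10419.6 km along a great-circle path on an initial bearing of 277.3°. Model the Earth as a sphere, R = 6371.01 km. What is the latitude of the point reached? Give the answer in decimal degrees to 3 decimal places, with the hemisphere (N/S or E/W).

4.432°N

MAG-10: φ = +30.10417°, λ = +24.93611°
δ = d/R = 10419.6/6371.01 = 1.635471 rad
φ₂ = arcsin(sin φ₁ cos δ + cos φ₁ sin δ cos θ)
   = arcsin(0.50157·-0.06463 + 0.86511·0.99791·0.12706) = 4.43220°
λ₂ = λ₁ + atan2(sin θ sin δ cos φ₁, cos δ − sin φ₁ sin φ₂) = -71.94844°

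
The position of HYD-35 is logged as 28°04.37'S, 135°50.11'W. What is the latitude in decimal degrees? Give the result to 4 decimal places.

28.0728°S

28° + 4.37′/60 = 28 + 0.07283 = 28.0728°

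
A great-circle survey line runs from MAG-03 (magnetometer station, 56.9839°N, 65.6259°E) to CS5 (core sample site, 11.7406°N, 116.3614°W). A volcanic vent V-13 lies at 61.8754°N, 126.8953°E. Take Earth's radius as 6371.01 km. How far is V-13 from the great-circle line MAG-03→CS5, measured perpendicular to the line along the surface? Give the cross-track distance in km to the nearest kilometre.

δ₁₃ = central angle MAG-03→V-13 = 0.529669 rad  (haversine)
θ₁₃ = bearing MAG-03→V-13 = 54.898°,  θ₁₂ = bearing MAG-03→CS5 = 2.088°
dₓₜ = R·arcsin(sin δ₁₃ · sin(θ₁₃ − θ₁₂)) = 6371.01·arcsin(0.50525·sin(52.810°)) = 2639.157 km
|dₓₜ| = 2639.157 km

2639 km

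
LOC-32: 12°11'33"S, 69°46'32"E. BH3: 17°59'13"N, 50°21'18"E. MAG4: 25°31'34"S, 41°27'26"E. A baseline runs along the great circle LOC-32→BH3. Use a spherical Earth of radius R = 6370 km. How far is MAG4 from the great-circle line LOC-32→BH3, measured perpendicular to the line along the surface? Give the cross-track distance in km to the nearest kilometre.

3314 km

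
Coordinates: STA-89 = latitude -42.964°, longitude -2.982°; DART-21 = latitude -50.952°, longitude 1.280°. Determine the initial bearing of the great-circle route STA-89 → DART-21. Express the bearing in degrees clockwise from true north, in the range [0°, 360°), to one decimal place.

161.5°

Δλ = 4.2620°
y = sin Δλ · cos φ₂ = 0.046818
x = cos φ₁ sin φ₂ − sin φ₁ cos φ₂ cos Δλ = -0.140153
θ = atan2(y, x) = 161.5282° → 161.5282° (mod 360°)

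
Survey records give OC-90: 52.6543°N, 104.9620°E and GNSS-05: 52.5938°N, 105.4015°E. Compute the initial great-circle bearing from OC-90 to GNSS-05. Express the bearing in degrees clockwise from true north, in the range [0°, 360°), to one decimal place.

102.6°

Δλ = 0.4395°
y = sin Δλ · cos φ₂ = 0.004660
x = cos φ₁ sin φ₂ − sin φ₁ cos φ₂ cos Δλ = -0.001042
θ = atan2(y, x) = 102.6020° → 102.6020° (mod 360°)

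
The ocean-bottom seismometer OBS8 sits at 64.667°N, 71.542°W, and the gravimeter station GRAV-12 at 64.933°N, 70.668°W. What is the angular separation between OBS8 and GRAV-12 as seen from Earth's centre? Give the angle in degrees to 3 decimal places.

0.457°

Δφ = 0.2660°,  Δλ = 0.8740°
a = sin²(Δφ/2) + cos φ₁ cos φ₂ sin²(Δλ/2) = 0.000016
c = 2·arcsin(√a) = 0.007983 rad = 0.4574°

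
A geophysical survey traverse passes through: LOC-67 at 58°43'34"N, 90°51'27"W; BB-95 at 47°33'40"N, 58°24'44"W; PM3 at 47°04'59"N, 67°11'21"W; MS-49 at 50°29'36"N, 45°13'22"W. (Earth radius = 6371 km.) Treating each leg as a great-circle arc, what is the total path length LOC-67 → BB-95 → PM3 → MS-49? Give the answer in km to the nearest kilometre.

4770 km

LOC-67: φ = +58.72611°, λ = -90.85750°
BB-95: φ = +47.56111°, λ = -58.41222°
PM3: φ = +47.08306°, λ = -67.18917°
MS-49: φ = +50.49333°, λ = -45.22278°
LOC-67→BB-95: c = 0.386082 rad, d = 2459.73 km
BB-95→PM3: c = 0.104120 rad, d = 663.35 km
PM3→MS-49: c = 0.258475 rad, d = 1646.74 km
Total = 2459.73 + 663.35 + 1646.74 = 4769.82 km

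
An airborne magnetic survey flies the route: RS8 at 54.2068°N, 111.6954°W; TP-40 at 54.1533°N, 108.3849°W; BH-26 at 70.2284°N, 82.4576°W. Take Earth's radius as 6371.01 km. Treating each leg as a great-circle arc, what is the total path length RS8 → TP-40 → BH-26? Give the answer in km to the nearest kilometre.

2416 km

RS8→TP-40: c = 0.033824 rad, d = 215.50 km
TP-40→BH-26: c = 0.345338 rad, d = 2200.16 km
Total = 215.50 + 2200.16 = 2415.65 km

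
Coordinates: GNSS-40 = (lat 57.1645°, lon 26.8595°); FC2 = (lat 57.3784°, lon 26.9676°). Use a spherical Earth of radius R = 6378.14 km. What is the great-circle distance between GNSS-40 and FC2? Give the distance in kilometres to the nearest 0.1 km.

24.7 km

Δφ = 0.2139°,  Δλ = 0.1081°
a = sin²(Δφ/2) + cos φ₁ cos φ₂ sin²(Δλ/2) = 0.000004
c = 2·arcsin(√a) = 0.003870 rad = 0.2217°
d = R·c = 6378.14 × 0.003870 = 24.7 km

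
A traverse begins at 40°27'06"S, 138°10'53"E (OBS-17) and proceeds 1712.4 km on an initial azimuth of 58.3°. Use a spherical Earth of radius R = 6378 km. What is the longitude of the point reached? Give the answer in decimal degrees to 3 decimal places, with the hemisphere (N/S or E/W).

153.497°E

OBS-17: φ = -40.45167°, λ = +138.18139°
δ = d/R = 1712.4/6378 = 0.268485 rad
φ₂ = arcsin(sin φ₁ cos δ + cos φ₁ sin δ cos θ)
   = arcsin(-0.64881·0.96417 + 0.76095·0.26527·0.52547) = -31.29810°
λ₂ = λ₁ + atan2(sin θ sin δ cos φ₁, cos δ − sin φ₁ sin φ₂) = 153.49687°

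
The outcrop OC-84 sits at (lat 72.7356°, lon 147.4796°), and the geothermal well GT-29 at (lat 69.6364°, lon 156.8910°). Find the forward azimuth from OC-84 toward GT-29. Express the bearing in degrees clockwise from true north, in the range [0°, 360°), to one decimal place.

131.1°

Δλ = 9.4114°
y = sin Δλ · cos φ₂ = 0.056902
x = cos φ₁ sin φ₂ − sin φ₁ cos φ₂ cos Δλ = -0.049592
θ = atan2(y, x) = 131.0733° → 131.0733° (mod 360°)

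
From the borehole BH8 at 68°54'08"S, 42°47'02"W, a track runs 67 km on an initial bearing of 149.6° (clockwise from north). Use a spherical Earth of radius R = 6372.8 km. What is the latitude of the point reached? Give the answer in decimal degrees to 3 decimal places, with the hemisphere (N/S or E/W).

69.420°S

BH8: φ = -68.90222°, λ = -42.78389°
δ = d/R = 67/6372.8 = 0.010513 rad
φ₂ = arcsin(sin φ₁ cos δ + cos φ₁ sin δ cos θ)
   = arcsin(-0.93297·0.99994 + 0.35996·0.01051·-0.86251) = -69.41962°
λ₂ = λ₁ + atan2(sin θ sin δ cos φ₁, cos δ − sin φ₁ sin φ₂) = -41.91672°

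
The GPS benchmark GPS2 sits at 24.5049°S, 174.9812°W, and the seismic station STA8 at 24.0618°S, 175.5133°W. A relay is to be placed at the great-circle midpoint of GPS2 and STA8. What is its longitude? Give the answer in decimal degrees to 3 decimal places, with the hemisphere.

Bx = cos φ₂ cos Δλ = 0.913067,  By = cos φ₂ sin Δλ = -0.008480
φₘ = atan2(sin φ₁ + sin φ₂, √((cos φ₁ + Bx)² + By²)) = -24.28358°
λₘ = λ₁ + atan2(By, cos φ₁ + Bx) = -175.24771°

175.248°W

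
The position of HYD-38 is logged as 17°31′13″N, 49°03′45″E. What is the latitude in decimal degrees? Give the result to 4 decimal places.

17.5203°N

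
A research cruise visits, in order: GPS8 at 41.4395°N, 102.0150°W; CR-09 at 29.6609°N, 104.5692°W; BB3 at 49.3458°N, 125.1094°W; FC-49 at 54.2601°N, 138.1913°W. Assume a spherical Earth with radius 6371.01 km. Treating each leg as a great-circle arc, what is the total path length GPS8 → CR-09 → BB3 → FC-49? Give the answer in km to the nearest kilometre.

5171 km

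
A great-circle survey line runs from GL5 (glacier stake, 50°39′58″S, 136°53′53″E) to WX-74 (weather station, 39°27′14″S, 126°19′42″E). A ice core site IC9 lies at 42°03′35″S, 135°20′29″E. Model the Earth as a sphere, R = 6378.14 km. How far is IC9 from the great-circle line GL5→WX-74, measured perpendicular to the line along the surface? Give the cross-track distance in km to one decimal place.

479.2 km

GL5: φ = -50.66611°, λ = +136.89806°
WX-74: φ = -39.45389°, λ = +126.32833°
IC9: φ = -42.05972°, λ = +135.34139°
δ₁₃ = central angle GL5→IC9 = 0.151366 rad  (haversine)
θ₁₃ = bearing GL5→IC9 = 352.313°,  θ₁₂ = bearing GL5→WX-74 = 322.459°
dₓₜ = R·arcsin(sin δ₁₃ · sin(θ₁₃ − θ₁₂)) = 6378.14·arcsin(0.15079·sin(29.854°)) = 479.202 km
|dₓₜ| = 479.202 km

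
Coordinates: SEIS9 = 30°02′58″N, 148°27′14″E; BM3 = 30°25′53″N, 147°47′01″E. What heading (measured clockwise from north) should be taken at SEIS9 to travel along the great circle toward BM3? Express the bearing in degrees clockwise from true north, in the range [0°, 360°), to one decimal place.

303.6°

SEIS9: φ = +30.04944°, λ = +148.45389°
BM3: φ = +30.43139°, λ = +147.78361°
Δλ = -0.6703°
y = sin Δλ · cos φ₂ = -0.010087
x = cos φ₁ sin φ₂ − sin φ₁ cos φ₂ cos Δλ = 0.006696
θ = atan2(y, x) = -56.4232° → 303.5768° (mod 360°)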